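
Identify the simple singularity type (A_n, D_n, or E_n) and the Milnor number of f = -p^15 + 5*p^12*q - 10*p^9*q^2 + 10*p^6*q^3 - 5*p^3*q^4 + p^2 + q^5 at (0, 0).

Type A_4, Milnor number mu = 4.

The Hessian of f at 0 has rank 1. Corank 1: A-series; mu = 4 gives A_4.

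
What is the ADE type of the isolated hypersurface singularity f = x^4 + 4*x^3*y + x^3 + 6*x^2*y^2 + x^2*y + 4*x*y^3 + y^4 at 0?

D5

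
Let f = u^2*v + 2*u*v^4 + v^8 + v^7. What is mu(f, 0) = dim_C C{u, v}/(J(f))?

9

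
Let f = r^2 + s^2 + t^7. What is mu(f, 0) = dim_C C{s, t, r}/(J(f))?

6

The Hessian of f at 0 has rank 2. Corank 1: A-series; mu = 6 gives A_6.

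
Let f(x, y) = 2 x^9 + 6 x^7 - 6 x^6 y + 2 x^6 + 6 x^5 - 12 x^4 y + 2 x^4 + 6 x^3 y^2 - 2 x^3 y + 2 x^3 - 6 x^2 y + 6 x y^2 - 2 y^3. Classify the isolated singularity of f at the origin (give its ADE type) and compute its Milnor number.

Type E_{7}, Milnor number mu = 7.

The Hessian of f at 0 has rank 0. Corank 2; j^3 = 2*(x - y)^3 is a perfect cube, so E-series; the 4-jet and mu = 7 give E_7.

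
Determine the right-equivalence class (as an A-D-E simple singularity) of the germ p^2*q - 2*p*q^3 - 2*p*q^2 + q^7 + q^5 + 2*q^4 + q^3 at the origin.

D_8

The Hessian of f at 0 is [[0, 0], [0, 0]] with rank 0, so corank 2. A Groebner basis of the Jacobian ideal J(f) in C{p,q} is {p^2*q^2 - 2*p^2*q + p^2/7 + 20*p*q^2/7 - 8*p*q/7 + q^2, p^3 - 3*p^2*q + p^2/7 + 20*p*q^2/7 - 8*p*q/7 + q^2, -p*q + q^3 + q^2}; counting standard monomials gives mu = 8. Corank 2; j^3 = q*(p - q)^2 has shape L^2 M (L != M), so D-series; mu = 8 gives D_8.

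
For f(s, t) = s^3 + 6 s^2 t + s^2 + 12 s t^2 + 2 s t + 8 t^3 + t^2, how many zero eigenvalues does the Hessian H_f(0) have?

1

Hessian at 0 has rank 1.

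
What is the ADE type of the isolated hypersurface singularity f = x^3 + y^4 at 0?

The Hessian of f at 0 has rank 0. Corank 2; j^3 = x^3 is a perfect cube, so E-series; the 4-jet and mu = 6 give E_6.

E_{6}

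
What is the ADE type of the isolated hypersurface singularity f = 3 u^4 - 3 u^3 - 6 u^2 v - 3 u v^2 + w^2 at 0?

D_5

The Hessian of f at 0 has rank 1. Corank 2; j^3 = -3*u*(u + v)^2 has shape L^2 M (L != M), so D-series; mu = 5 gives D_5.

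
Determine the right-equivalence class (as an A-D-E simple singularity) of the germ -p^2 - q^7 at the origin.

A6

The Hessian of f at 0 is [[-2, 0], [0, 0]] with rank 1, so corank 1. A Groebner basis of the Jacobian ideal J(f) in C{p,q} is {q^6, p}; counting standard monomials gives mu = 6. Corank 1: A-series; mu = 6 gives A_6.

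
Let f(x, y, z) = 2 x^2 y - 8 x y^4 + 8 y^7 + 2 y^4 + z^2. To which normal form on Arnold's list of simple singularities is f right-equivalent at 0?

The Hessian of f at 0 has rank 1. Corank 2; j^3 = 2*x^2*y has shape L^2 M (L != M), so D-series; mu = 5 gives D_5.

D5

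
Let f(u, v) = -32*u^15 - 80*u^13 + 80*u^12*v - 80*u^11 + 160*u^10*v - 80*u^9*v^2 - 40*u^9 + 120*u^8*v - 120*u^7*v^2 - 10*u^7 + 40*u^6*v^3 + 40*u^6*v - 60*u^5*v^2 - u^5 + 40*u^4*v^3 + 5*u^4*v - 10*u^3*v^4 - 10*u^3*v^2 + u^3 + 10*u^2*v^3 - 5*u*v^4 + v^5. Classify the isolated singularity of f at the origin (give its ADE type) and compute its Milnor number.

The Hessian of f at 0 has rank 0. Corank 2; j^3 = u^3 is a perfect cube, so E-series; the 5-jet and mu = 8 give E_8.

Type E_8, Milnor number mu = 8.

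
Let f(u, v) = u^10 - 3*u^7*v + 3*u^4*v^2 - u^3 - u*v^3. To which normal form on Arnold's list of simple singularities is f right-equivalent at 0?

The Hessian of f at 0 has rank 0. Corank 2; j^3 = -u^3 is a perfect cube, so E-series; the 4-jet and mu = 7 give E_7.

E_7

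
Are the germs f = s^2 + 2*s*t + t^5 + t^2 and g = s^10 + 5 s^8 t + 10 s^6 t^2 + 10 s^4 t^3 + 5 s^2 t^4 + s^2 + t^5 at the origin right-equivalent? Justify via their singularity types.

Yes.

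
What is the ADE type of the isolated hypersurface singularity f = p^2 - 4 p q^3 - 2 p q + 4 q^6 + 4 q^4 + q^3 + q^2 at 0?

A_{2}

The Hessian of f at 0 is [[2, -2], [-2, 2]] with rank 1, so corank 1. A Groebner basis of the Jacobian ideal J(f) in C{p,q} is {q^2, p - q}; counting standard monomials gives mu = 2. Corank 1: A-series; mu = 2 gives A_2.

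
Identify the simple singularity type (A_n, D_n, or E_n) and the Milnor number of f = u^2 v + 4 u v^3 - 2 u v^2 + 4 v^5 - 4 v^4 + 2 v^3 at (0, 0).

Type D4, Milnor number mu = 4.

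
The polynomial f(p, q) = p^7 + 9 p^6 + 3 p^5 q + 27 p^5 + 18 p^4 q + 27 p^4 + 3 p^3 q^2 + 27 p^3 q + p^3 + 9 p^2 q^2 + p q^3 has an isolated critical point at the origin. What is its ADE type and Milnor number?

Type E_{7}, Milnor number mu = 7.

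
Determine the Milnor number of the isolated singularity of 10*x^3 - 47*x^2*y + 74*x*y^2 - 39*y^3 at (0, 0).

The Hessian of f at 0 is [[0, 0], [0, 0]] with rank 0, so corank 2. A Groebner basis of the Jacobian ideal J(f) in C{x,y} is {y^3, x^2 - 23*y^2/11, x*y - 16*y^2/11}; counting standard monomials gives mu = 4. Corank 2; j^3 = (2*x - 3*y)*(5*x^2 - 16*x*y + 13*y^2) splits into three distinct lines over C (the quadratic factor has nonzero discriminant), so D_4.

4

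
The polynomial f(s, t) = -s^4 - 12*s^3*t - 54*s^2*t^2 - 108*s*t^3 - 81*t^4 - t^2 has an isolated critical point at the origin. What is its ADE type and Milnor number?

Type A_3, Milnor number mu = 3.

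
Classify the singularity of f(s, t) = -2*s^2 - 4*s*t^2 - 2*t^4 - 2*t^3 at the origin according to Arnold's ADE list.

A_2

The Hessian of f at 0 has rank 1. Corank 1: A-series; mu = 2 gives A_2.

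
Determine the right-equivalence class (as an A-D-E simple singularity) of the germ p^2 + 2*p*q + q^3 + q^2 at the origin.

The Hessian of f at 0 has rank 1. Corank 1: A-series; mu = 2 gives A_2.

A_{2}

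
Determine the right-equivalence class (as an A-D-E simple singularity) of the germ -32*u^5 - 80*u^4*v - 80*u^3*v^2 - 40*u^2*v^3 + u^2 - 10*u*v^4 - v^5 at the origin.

A_{4}

The Hessian of f at 0 has rank 1. Corank 1: A-series; mu = 4 gives A_4.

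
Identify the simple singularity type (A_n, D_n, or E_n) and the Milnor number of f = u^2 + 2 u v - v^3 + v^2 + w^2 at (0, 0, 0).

Type A_{2}, Milnor number mu = 2.

The Hessian of f at 0 has rank 2. Corank 1: A-series; mu = 2 gives A_2.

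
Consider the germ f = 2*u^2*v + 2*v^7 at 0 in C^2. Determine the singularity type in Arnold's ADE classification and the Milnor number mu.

Type D8, Milnor number mu = 8.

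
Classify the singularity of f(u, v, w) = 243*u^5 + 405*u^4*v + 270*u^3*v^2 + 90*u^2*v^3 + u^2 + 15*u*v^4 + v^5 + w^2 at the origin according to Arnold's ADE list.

A_4

The Hessian of f at 0 is [[2, 0, 0], [0, 0, 0], [0, 0, 2]] with rank 2, so corank 1. A Groebner basis of the Jacobian ideal J(f) in C{u,v,w} is {v^4, u, w}; counting standard monomials gives mu = 4. Corank 1: A-series; mu = 4 gives A_4.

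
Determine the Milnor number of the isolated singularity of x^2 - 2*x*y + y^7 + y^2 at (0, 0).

The Hessian of f at 0 has rank 1. Corank 1: A-series; mu = 6 gives A_6.

6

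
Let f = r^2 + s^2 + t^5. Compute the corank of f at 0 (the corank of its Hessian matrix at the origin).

Hessian at 0 has rank 2.

1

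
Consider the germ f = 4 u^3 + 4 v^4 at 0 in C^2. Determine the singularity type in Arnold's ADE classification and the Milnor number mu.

Type E_6, Milnor number mu = 6.

The Hessian of f at 0 has rank 0. Corank 2; j^3 = 4*u^3 is a perfect cube, so E-series; the 4-jet and mu = 6 give E_6.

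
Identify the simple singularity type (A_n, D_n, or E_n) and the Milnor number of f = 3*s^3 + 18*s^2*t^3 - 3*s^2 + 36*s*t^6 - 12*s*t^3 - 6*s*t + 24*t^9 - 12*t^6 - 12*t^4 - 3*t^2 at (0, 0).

The Hessian of f at 0 is [[-6, -6], [-6, -6]] with rank 1, so corank 1. A Groebner basis of the Jacobian ideal J(f) in C{s,t} is {t^2, s + t}; counting standard monomials gives mu = 2. Corank 1: A-series; mu = 2 gives A_2.

Type A_2, Milnor number mu = 2.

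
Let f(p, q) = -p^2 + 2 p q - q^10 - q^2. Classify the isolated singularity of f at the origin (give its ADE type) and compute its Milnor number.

Type A_9, Milnor number mu = 9.

The Hessian of f at 0 has rank 1. Corank 1: A-series; mu = 9 gives A_9.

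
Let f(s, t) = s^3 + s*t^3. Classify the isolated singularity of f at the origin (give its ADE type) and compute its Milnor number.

Type E_{7}, Milnor number mu = 7.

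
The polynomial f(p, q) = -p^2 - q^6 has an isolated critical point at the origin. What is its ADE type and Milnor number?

Type A5, Milnor number mu = 5.

The Hessian of f at 0 is [[-2, 0], [0, 0]] with rank 1, so corank 1. A Groebner basis of the Jacobian ideal J(f) in C{p,q} is {q^5, p}; counting standard monomials gives mu = 5. Corank 1: A-series; mu = 5 gives A_5.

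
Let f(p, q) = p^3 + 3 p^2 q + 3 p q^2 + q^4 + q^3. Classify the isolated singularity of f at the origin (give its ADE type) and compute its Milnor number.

Type E_{6}, Milnor number mu = 6.

The Hessian of f at 0 has rank 0. Corank 2; j^3 = (p + q)^3 is a perfect cube, so E-series; the 4-jet and mu = 6 give E_6.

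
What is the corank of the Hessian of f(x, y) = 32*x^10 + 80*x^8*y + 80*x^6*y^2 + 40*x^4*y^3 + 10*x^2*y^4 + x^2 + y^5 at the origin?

1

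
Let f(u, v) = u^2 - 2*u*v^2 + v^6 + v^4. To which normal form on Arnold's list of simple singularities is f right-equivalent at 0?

The Hessian of f at 0 has rank 1. Corank 1: A-series; mu = 5 gives A_5.

A5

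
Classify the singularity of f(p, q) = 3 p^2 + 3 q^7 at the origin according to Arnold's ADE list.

A6

The Hessian of f at 0 is [[6, 0], [0, 0]] with rank 1, so corank 1. A Groebner basis of the Jacobian ideal J(f) in C{p,q} is {q^6, p}; counting standard monomials gives mu = 6. Corank 1: A-series; mu = 6 gives A_6.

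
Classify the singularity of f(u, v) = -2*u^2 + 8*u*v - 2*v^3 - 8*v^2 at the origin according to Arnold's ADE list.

A_2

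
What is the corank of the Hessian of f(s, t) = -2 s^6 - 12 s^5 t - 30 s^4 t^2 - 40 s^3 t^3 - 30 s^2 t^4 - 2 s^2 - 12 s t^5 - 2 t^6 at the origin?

1

The Hessian at 0 is [[-4, 0], [0, 0]] of rank 1; hence corank 1.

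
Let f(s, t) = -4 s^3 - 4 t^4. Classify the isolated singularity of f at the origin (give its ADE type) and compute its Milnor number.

Type E_{6}, Milnor number mu = 6.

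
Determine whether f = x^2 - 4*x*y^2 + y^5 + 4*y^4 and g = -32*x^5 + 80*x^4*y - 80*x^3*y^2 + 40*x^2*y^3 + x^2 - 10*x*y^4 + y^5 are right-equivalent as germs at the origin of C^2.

The Hessian of f at 0 is [[2, 0], [0, 0]] with rank 1, so corank 1. A Groebner basis of the Jacobian ideal J(f) in C{x,y} is {x^2, -x/2 + y^2}; counting standard monomials gives mu = 4. Corank 1: A-series; mu = 4 gives A_4. The Hessian of g at 0 is [[2, 0], [0, 0]] with rank 1, so corank 1. A Groebner basis of the Jacobian ideal J(g) in C{x,y} is {y^4, x}; counting standard monomials gives mu = 4. Corank 1: A-series; mu = 4 gives A_4. Both have type A_4, hence right-equivalent.

Yes.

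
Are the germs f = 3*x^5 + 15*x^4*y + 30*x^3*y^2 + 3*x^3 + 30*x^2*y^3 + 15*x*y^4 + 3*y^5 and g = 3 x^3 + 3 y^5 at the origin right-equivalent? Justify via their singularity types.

The Hessian of f at 0 has rank 0. Corank 2; j^3 = 3*x^3 is a perfect cube, so E-series; the 5-jet and mu = 8 give E_8. The Hessian of g at 0 has rank 0. Corank 2; j^3 = 3*x^3 is a perfect cube, so E-series; the 5-jet and mu = 8 give E_8. Both have type E_8, hence right-equivalent.

Yes.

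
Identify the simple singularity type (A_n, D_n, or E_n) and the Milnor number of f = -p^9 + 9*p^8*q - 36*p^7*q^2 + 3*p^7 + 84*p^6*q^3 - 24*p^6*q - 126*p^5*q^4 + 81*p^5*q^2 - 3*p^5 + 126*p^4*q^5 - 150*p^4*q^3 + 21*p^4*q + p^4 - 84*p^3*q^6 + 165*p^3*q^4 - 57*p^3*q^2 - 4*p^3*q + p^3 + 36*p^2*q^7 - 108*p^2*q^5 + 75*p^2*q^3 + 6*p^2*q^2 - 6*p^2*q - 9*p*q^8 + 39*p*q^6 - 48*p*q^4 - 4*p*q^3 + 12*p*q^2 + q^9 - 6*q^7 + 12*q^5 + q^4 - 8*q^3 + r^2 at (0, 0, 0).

Type E_{6}, Milnor number mu = 6.

The Hessian of f at 0 has rank 1. Corank 2; j^3 = (p - 2*q)^3 is a perfect cube, so E-series; the 4-jet and mu = 6 give E_6.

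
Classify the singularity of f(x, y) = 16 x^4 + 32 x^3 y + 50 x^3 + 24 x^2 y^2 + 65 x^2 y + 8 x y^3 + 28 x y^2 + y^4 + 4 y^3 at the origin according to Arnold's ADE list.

The Hessian of f at 0 is [[0, 0], [0, 0]] with rank 0, so corank 2. A Groebner basis of the Jacobian ideal J(f) in C{x,y} is {x*y^2 + 125*x*y/4 + 25*y^2/2, -625*x*y/8 + y^3 - 125*y^2/4, x^2 + 9*x*y/10 + y^2/5}; counting standard monomials gives mu = 5. Corank 2; j^3 = (2*x + y)*(5*x + 2*y)^2 has shape L^2 M (L != M), so D-series; mu = 5 gives D_5.

D_5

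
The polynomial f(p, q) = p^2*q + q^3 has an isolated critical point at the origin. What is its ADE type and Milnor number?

Type D_4, Milnor number mu = 4.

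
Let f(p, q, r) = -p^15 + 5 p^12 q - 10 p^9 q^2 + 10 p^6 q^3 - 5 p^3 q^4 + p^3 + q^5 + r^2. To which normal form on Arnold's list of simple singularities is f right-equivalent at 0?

E_8

The Hessian of f at 0 has rank 1. Corank 2; j^3 = p^3 is a perfect cube, so E-series; the 5-jet and mu = 8 give E_8.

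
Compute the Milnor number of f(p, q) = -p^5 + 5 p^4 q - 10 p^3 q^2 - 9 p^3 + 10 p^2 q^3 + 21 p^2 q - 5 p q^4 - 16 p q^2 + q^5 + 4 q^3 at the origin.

The Hessian of f at 0 has rank 0. Corank 2; j^3 = -(p - q)*(3*p - 2*q)^2 has shape L^2 M (L != M), so D-series; mu = 6 gives D_6.

6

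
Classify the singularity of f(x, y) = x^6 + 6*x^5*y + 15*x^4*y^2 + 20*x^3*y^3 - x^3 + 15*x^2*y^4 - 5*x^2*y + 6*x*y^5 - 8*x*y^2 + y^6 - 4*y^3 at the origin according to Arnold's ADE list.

The Hessian of f at 0 has rank 0. Corank 2; j^3 = -(x + y)*(x + 2*y)^2 has shape L^2 M (L != M), so D-series; mu = 7 gives D_7.

D_7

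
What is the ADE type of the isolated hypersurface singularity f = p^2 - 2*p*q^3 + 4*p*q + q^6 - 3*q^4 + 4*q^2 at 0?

The Hessian of f at 0 has rank 1. Corank 1: A-series; mu = 3 gives A_3.

A_3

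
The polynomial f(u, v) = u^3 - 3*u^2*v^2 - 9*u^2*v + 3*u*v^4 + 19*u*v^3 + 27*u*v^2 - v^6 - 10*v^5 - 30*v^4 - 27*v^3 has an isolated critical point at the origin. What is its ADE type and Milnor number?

The Hessian of f at 0 has rank 0. Corank 2; j^3 = (u - 3*v)^3 is a perfect cube, so E-series; the 4-jet and mu = 7 give E_7.

Type E_7, Milnor number mu = 7.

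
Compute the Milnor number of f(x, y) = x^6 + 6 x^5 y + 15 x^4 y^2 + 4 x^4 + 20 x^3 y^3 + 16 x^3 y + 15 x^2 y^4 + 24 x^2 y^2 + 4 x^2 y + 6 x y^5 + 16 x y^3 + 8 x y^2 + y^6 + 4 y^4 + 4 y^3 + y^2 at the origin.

5

The Hessian of f at 0 is [[0, 0], [0, 2]] with rank 1, so corank 1. A Groebner basis of the Jacobian ideal J(f) in C{x,y} is {x*y^2, y^3, x^2 + 2*x*y + y^2 + y/2}; counting standard monomials gives mu = 5. Corank 1: A-series; mu = 5 gives A_5.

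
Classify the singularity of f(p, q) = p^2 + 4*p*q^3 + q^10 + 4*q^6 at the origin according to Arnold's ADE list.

The Hessian of f at 0 is [[2, 0], [0, 0]] with rank 1, so corank 1. A Groebner basis of the Jacobian ideal J(f) in C{p,q} is {p^3, p/2 + q^3}; counting standard monomials gives mu = 9. Corank 1: A-series; mu = 9 gives A_9.

A_{9}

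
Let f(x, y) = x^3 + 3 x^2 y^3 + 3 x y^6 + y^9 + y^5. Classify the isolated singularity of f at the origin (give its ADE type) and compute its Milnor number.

Type E8, Milnor number mu = 8.

The Hessian of f at 0 is [[0, 0], [0, 0]] with rank 0, so corank 2. A Groebner basis of the Jacobian ideal J(f) in C{x,y} is {x^2/2 + x*y^3, y^4, x^3, x^2*y}; counting standard monomials gives mu = 8. Corank 2; j^3 = x^3 is a perfect cube, so E-series; the 5-jet and mu = 8 give E_8.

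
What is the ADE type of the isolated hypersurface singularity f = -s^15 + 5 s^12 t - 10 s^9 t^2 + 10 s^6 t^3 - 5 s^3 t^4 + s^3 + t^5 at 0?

E_{8}

The Hessian of f at 0 is [[0, 0], [0, 0]] with rank 0, so corank 2. A Groebner basis of the Jacobian ideal J(f) in C{s,t} is {t^4, s^2}; counting standard monomials gives mu = 8. Corank 2; j^3 = s^3 is a perfect cube, so E-series; the 5-jet and mu = 8 give E_8.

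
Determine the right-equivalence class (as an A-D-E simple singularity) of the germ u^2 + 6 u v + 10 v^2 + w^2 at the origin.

A_{1}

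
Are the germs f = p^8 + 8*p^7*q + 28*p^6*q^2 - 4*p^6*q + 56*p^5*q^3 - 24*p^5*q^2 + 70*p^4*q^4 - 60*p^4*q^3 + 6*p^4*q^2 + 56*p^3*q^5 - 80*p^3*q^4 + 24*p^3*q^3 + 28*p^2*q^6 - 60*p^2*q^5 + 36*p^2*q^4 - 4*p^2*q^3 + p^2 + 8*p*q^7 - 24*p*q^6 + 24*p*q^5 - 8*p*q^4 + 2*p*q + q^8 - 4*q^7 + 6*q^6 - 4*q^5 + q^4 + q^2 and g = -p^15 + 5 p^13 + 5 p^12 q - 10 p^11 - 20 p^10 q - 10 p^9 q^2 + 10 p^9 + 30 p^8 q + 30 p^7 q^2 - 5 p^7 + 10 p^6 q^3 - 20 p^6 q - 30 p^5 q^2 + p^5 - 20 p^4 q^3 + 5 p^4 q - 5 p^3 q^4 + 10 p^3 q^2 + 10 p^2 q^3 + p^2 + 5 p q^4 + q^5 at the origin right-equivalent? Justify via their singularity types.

No.

The Hessian of f at 0 is [[2, 2], [2, 2]] with rank 1, so corank 1. A Groebner basis of the Jacobian ideal J(f) in C{p,q} is {q^3, p + q}; counting standard monomials gives mu = 3. Corank 1: A-series; mu = 3 gives A_3. The Hessian of g at 0 is [[2, 0], [0, 0]] with rank 1, so corank 1. A Groebner basis of the Jacobian ideal J(g) in C{p,q} is {q^4, p}; counting standard monomials gives mu = 4. Corank 1: A-series; mu = 4 gives A_4. f is A_3 but g is A_4, hence not right-equivalent.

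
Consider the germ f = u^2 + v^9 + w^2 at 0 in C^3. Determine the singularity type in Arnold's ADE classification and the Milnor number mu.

Type A8, Milnor number mu = 8.

The Hessian of f at 0 has rank 2. Corank 1: A-series; mu = 8 gives A_8.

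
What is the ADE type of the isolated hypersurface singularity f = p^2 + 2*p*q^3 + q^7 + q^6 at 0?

A_{6}

The Hessian of f at 0 has rank 1. Corank 1: A-series; mu = 6 gives A_6.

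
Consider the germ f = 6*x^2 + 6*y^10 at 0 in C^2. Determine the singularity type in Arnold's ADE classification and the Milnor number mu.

The Hessian of f at 0 is [[12, 0], [0, 0]] with rank 1, so corank 1. A Groebner basis of the Jacobian ideal J(f) in C{x,y} is {y^9, x}; counting standard monomials gives mu = 9. Corank 1: A-series; mu = 9 gives A_9.

Type A9, Milnor number mu = 9.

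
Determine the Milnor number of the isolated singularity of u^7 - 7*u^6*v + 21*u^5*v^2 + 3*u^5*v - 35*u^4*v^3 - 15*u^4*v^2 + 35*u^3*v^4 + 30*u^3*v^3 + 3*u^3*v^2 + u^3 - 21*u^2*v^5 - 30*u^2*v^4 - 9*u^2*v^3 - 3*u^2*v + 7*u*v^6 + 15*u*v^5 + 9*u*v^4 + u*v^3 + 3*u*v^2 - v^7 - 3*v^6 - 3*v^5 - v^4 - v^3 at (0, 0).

7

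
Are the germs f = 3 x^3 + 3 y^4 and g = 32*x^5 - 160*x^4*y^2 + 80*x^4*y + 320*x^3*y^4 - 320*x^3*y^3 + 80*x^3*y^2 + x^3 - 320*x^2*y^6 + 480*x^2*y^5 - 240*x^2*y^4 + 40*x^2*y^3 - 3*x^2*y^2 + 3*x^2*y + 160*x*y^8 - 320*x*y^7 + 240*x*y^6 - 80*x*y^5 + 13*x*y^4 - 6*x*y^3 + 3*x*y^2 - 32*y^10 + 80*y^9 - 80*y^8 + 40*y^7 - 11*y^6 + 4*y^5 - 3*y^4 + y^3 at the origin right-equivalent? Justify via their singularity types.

No.

The Hessian of f at 0 is [[0, 0], [0, 0]] with rank 0, so corank 2. A Groebner basis of the Jacobian ideal J(f) in C{x,y} is {y^3, x^2}; counting standard monomials gives mu = 6. Corank 2; j^3 = 3*x^3 is a perfect cube, so E-series; the 4-jet and mu = 6 give E_6. The Hessian of g at 0 is [[0, 0], [0, 0]] with rank 0, so corank 2. A Groebner basis of the Jacobian ideal J(g) in C{x,y} is {-7*x^2/8 + x*y^3 + 7*x*y^2/4 - 7*x*y/4 + 7*y^3/4 - 7*y^2/8, x^2 - 2*x*y^2 + 2*x*y + y^4 - 2*y^3 + y^2, x^3 - 3*x^2/4 - 3*x*y^2/2 - 3*x*y/2 - y^3/2 - 3*y^2/4, x^2*y + x^2/4 + 3*x*y^2/2 + x*y/2 + y^3/2 + y^2/4}; counting standard monomials gives mu = 8. Corank 2; j^3 = (x + y)^3 is a perfect cube, so E-series; the 5-jet and mu = 8 give E_8. f is E_6 but g is E_8, hence not right-equivalent.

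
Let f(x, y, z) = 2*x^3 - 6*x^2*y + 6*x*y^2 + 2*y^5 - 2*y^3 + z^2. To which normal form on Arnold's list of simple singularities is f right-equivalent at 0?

E_{8}

The Hessian of f at 0 is [[0, 0, 0], [0, 0, 0], [0, 0, 2]] with rank 1, so corank 2. A Groebner basis of the Jacobian ideal J(f) in C{x,y,z} is {y^4, x^2 - 2*x*y + y^2, z}; counting standard monomials gives mu = 8. Corank 2; j^3 = 2*(x - y)^3 is a perfect cube, so E-series; the 5-jet and mu = 8 give E_8.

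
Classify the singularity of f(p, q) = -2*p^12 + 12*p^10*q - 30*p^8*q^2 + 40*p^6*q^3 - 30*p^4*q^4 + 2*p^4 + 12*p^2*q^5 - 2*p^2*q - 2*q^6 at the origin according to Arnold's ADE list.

D_{7}

The Hessian of f at 0 has rank 0. Corank 2; j^3 = -2*p^2*q has shape L^2 M (L != M), so D-series; mu = 7 gives D_7.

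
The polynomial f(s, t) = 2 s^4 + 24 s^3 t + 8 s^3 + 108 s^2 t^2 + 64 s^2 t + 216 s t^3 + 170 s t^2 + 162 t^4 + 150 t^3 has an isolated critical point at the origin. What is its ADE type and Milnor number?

Type D_{5}, Milnor number mu = 5.

The Hessian of f at 0 has rank 0. Corank 2; j^3 = 2*(s + 3*t)*(2*s + 5*t)^2 has shape L^2 M (L != M), so D-series; mu = 5 gives D_5.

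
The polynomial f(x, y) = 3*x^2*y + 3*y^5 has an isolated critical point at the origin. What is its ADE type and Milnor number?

Type D_6, Milnor number mu = 6.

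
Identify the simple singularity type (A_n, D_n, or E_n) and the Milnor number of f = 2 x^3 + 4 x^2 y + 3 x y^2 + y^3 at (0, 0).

Type D_{4}, Milnor number mu = 4.

The Hessian of f at 0 is [[0, 0], [0, 0]] with rank 0, so corank 2. A Groebner basis of the Jacobian ideal J(f) in C{x,y} is {y^3, x^2 - 3*y^2/2, x*y + 3*y^2/2}; counting standard monomials gives mu = 4. Corank 2; j^3 = (x + y)*(2*x^2 + 2*x*y + y^2) splits into three distinct lines over C (the quadratic factor has nonzero discriminant), so D_4.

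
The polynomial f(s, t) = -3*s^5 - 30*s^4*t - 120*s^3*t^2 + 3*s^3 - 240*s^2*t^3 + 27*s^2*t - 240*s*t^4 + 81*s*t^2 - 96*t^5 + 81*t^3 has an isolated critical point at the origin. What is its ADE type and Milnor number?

Type E_{8}, Milnor number mu = 8.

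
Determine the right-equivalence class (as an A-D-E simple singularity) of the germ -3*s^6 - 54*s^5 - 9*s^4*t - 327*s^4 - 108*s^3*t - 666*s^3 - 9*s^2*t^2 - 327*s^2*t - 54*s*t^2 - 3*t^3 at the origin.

D_{4}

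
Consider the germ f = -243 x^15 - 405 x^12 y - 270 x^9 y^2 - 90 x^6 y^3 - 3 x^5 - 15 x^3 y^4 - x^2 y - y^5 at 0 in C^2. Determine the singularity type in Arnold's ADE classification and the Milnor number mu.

Type D_6, Milnor number mu = 6.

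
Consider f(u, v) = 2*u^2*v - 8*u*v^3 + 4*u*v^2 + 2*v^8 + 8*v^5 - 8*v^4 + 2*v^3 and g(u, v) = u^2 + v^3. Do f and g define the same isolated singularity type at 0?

No.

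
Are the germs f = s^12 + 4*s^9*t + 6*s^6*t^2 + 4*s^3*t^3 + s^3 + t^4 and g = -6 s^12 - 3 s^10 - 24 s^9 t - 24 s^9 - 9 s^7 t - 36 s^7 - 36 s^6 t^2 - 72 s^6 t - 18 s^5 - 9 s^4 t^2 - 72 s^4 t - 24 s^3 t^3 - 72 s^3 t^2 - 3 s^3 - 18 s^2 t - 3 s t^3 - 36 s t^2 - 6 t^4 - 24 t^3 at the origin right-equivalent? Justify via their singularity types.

No.

The Hessian of f at 0 is [[0, 0], [0, 0]] with rank 0, so corank 2. A Groebner basis of the Jacobian ideal J(f) in C{s,t} is {t^3, s^2}; counting standard monomials gives mu = 6. Corank 2; j^3 = s^3 is a perfect cube, so E-series; the 4-jet and mu = 6 give E_6. The Hessian of g at 0 is [[0, 0], [0, 0]] with rank 0, so corank 2. A Groebner basis of the Jacobian ideal J(g) in C{s,t} is {s^3 + 6*s^2*t + 48*s^2 + 192*s*t + 192*t^2, -6*s^2 + s*t^2 - 24*s*t - 24*t^2, 3*s^2 + 12*s*t + t^3 + 12*t^2}; counting standard monomials gives mu = 7. Corank 2; j^3 = -3*(s + 2*t)^3 is a perfect cube, so E-series; the 4-jet and mu = 7 give E_7. f is E_6 but g is E_7, hence not right-equivalent.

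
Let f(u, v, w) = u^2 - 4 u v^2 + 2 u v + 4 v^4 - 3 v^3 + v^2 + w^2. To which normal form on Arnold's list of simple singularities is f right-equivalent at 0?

The Hessian of f at 0 is [[2, 2, 0], [2, 2, 0], [0, 0, 2]] with rank 2, so corank 1. A Groebner basis of the Jacobian ideal J(f) in C{u,v,w} is {v^2, u + v, w}; counting standard monomials gives mu = 2. Corank 1: A-series; mu = 2 gives A_2.

A_{2}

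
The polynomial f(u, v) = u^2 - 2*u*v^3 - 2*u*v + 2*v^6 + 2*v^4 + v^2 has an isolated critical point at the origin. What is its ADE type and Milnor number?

Type A_5, Milnor number mu = 5.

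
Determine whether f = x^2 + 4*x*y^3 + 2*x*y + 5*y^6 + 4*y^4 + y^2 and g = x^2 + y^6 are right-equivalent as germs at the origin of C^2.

The Hessian of f at 0 is [[2, 2], [2, 2]] with rank 1, so corank 1. A Groebner basis of the Jacobian ideal J(f) in C{x,y} is {x*y^2 - x/2 - y/2, x/2 + y^3 + y/2, x^2 + 2*x*y + y^2}; counting standard monomials gives mu = 5. Corank 1: A-series; mu = 5 gives A_5. The Hessian of g at 0 is [[2, 0], [0, 0]] with rank 1, so corank 1. A Groebner basis of the Jacobian ideal J(g) in C{x,y} is {y^5, x}; counting standard monomials gives mu = 5. Corank 1: A-series; mu = 5 gives A_5. Both have type A_5, hence right-equivalent.

Yes.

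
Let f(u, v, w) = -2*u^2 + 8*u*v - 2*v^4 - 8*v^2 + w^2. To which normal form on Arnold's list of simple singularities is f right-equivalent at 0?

The Hessian of f at 0 has rank 2. Corank 1: A-series; mu = 3 gives A_3.

A_3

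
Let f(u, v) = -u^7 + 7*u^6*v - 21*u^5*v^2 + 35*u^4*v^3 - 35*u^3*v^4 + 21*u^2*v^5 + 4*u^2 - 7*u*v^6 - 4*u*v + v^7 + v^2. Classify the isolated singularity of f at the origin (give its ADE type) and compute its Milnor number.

Type A_6, Milnor number mu = 6.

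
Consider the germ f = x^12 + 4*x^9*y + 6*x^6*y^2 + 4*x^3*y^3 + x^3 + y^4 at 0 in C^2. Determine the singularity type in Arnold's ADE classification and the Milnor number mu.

The Hessian of f at 0 has rank 0. Corank 2; j^3 = x^3 is a perfect cube, so E-series; the 4-jet and mu = 6 give E_6.

Type E_6, Milnor number mu = 6.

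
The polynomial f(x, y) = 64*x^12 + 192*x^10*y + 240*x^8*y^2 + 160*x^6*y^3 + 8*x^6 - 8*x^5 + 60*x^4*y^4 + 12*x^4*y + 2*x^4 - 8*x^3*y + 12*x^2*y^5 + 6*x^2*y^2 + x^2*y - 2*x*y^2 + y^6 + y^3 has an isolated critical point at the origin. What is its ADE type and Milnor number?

Type D7, Milnor number mu = 7.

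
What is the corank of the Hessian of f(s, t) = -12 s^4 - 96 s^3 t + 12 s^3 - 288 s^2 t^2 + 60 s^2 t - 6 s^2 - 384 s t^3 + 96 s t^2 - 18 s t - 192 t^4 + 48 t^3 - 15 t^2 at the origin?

0

The Hessian at 0 is [[-12, -18], [-18, -30]] of rank 2; hence corank 0.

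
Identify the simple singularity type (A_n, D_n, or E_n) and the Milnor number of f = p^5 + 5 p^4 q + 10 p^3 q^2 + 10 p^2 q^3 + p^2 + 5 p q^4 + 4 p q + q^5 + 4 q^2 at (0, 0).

Type A4, Milnor number mu = 4.

The Hessian of f at 0 is [[2, 4], [4, 8]] with rank 1, so corank 1. A Groebner basis of the Jacobian ideal J(f) in C{p,q} is {q^4, p + 2*q}; counting standard monomials gives mu = 4. Corank 1: A-series; mu = 4 gives A_4.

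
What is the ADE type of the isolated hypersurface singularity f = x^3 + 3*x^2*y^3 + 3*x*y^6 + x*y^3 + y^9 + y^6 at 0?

E7

The Hessian of f at 0 has rank 0. Corank 2; j^3 = x^3 is a perfect cube, so E-series; the 4-jet and mu = 7 give E_7.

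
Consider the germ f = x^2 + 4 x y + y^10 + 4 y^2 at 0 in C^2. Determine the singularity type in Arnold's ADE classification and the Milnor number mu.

The Hessian of f at 0 has rank 1. Corank 1: A-series; mu = 9 gives A_9.

Type A9, Milnor number mu = 9.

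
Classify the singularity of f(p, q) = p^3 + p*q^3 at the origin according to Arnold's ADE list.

The Hessian of f at 0 is [[0, 0], [0, 0]] with rank 0, so corank 2. A Groebner basis of the Jacobian ideal J(f) in C{p,q} is {p^3, p*q^2, 3*p^2 + q^3}; counting standard monomials gives mu = 7. Corank 2; j^3 = p^3 is a perfect cube, so E-series; the 4-jet and mu = 7 give E_7.

E_{7}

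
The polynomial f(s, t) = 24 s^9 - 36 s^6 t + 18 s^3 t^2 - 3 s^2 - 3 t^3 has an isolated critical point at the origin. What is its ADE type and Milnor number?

Type A_{2}, Milnor number mu = 2.

The Hessian of f at 0 has rank 1. Corank 1: A-series; mu = 2 gives A_2.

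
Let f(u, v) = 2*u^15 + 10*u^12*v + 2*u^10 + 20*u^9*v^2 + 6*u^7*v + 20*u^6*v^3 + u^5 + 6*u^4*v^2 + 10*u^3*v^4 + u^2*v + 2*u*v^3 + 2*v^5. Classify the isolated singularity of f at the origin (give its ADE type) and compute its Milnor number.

The Hessian of f at 0 has rank 0. Corank 2; j^3 = u^2*v has shape L^2 M (L != M), so D-series; mu = 6 gives D_6.

Type D_{6}, Milnor number mu = 6.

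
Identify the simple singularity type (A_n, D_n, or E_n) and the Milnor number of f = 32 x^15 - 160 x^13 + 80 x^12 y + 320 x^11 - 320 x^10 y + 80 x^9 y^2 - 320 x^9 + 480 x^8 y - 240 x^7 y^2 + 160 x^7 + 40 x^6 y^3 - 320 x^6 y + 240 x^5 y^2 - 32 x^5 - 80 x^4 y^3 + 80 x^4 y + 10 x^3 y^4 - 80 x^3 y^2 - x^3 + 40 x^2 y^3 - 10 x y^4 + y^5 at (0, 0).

The Hessian of f at 0 has rank 0. Corank 2; j^3 = -x^3 is a perfect cube, so E-series; the 5-jet and mu = 8 give E_8.

Type E8, Milnor number mu = 8.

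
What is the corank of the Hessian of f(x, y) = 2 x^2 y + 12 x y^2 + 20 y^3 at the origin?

2

Hessian at 0 has rank 0.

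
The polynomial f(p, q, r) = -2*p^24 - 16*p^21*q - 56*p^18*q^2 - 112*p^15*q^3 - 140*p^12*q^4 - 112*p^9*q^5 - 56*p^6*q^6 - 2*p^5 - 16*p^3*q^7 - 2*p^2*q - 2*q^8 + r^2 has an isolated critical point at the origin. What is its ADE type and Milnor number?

The Hessian of f at 0 is [[0, 0, 0], [0, 0, 0], [0, 0, 2]] with rank 1, so corank 2. A Groebner basis of the Jacobian ideal J(f) in C{p,q,r} is {p^2/8 + q^7, p^3, p*q, r}; counting standard monomials gives mu = 9. Corank 2; j^3 = -2*p^2*q has shape L^2 M (L != M), so D-series; mu = 9 gives D_9.

Type D9, Milnor number mu = 9.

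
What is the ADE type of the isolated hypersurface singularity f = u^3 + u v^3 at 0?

E_7

The Hessian of f at 0 has rank 0. Corank 2; j^3 = u^3 is a perfect cube, so E-series; the 4-jet and mu = 7 give E_7.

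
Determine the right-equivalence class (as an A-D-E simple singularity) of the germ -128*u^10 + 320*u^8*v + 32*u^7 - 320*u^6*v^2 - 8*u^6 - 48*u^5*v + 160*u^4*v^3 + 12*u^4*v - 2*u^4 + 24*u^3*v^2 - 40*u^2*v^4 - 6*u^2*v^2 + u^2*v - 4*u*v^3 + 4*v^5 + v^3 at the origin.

The Hessian of f at 0 is [[0, 0], [0, 0]] with rank 0, so corank 2. A Groebner basis of the Jacobian ideal J(f) in C{u,v} is {v^3, u^2 + 3*v^2, u*v}; counting standard monomials gives mu = 4. Corank 2; j^3 = v*(u^2 + v^2) splits into three distinct lines over C (the quadratic factor has nonzero discriminant), so D_4.

D_{4}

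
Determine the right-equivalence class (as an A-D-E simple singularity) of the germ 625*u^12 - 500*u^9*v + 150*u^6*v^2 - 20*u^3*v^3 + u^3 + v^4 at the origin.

The Hessian of f at 0 is [[0, 0], [0, 0]] with rank 0, so corank 2. A Groebner basis of the Jacobian ideal J(f) in C{u,v} is {v^3, u^2}; counting standard monomials gives mu = 6. Corank 2; j^3 = u^3 is a perfect cube, so E-series; the 4-jet and mu = 6 give E_6.

E6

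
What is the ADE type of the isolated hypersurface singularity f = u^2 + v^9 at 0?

A8

The Hessian of f at 0 has rank 1. Corank 1: A-series; mu = 8 gives A_8.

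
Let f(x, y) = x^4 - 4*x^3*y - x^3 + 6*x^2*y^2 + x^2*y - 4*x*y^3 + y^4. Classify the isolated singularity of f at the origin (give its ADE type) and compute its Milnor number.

Type D_5, Milnor number mu = 5.

The Hessian of f at 0 has rank 0. Corank 2; j^3 = -x^2*(x - y) has shape L^2 M (L != M), so D-series; mu = 5 gives D_5.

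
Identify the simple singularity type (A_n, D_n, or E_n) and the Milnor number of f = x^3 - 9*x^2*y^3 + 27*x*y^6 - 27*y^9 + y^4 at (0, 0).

Type E6, Milnor number mu = 6.

The Hessian of f at 0 is [[0, 0], [0, 0]] with rank 0, so corank 2. A Groebner basis of the Jacobian ideal J(f) in C{x,y} is {y^3, x^2}; counting standard monomials gives mu = 6. Corank 2; j^3 = x^3 is a perfect cube, so E-series; the 4-jet and mu = 6 give E_6.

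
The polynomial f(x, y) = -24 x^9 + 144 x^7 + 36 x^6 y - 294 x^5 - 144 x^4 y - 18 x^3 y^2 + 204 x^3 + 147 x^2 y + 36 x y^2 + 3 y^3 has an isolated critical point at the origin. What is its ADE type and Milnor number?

The Hessian of f at 0 has rank 0. Corank 2; j^3 = 3*(4*x + y)*(17*x^2 + 8*x*y + y^2) splits into three distinct lines over C (the quadratic factor has nonzero discriminant), so D_4.

Type D4, Milnor number mu = 4.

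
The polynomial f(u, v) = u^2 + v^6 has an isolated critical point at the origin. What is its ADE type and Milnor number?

The Hessian of f at 0 has rank 1. Corank 1: A-series; mu = 5 gives A_5.

Type A_{5}, Milnor number mu = 5.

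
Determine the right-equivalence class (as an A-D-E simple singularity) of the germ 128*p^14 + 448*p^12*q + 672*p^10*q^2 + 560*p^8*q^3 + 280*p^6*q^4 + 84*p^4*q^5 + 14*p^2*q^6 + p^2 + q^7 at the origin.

The Hessian of f at 0 has rank 1. Corank 1: A-series; mu = 6 gives A_6.

A_6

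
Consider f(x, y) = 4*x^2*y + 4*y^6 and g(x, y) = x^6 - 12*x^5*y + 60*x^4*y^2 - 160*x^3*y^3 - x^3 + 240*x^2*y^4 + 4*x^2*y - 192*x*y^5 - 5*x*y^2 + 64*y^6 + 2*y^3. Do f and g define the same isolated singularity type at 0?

The Hessian of f at 0 has rank 0. Corank 2; j^3 = 4*x^2*y has shape L^2 M (L != M), so D-series; mu = 7 gives D_7. The Hessian of g at 0 has rank 0. Corank 2; j^3 = -(x - 2*y)*(x - y)^2 has shape L^2 M (L != M), so D-series; mu = 7 gives D_7. Both have type D_7, hence right-equivalent.

Yes.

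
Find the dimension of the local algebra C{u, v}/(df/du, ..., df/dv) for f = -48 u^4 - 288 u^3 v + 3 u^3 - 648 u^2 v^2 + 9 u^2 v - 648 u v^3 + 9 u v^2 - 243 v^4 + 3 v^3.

6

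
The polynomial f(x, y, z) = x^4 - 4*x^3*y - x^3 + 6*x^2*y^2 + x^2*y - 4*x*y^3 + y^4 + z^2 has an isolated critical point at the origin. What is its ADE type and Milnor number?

The Hessian of f at 0 is [[0, 0, 0], [0, 0, 0], [0, 0, 2]] with rank 1, so corank 2. A Groebner basis of the Jacobian ideal J(f) in C{x,y,z} is {x*y^2, x*y/4 + y^3, x^2 - x*y, z}; counting standard monomials gives mu = 5. Corank 2; j^3 = -x^2*(x - y) has shape L^2 M (L != M), so D-series; mu = 5 gives D_5.

Type D_5, Milnor number mu = 5.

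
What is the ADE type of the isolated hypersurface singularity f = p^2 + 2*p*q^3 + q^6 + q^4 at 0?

The Hessian of f at 0 is [[2, 0], [0, 0]] with rank 1, so corank 1. A Groebner basis of the Jacobian ideal J(f) in C{p,q} is {q^3, p}; counting standard monomials gives mu = 3. Corank 1: A-series; mu = 3 gives A_3.

A_3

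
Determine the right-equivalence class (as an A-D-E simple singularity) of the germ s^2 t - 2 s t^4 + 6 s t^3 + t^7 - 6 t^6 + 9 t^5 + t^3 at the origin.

D_4

The Hessian of f at 0 is [[0, 0], [0, 0]] with rank 0, so corank 2. A Groebner basis of the Jacobian ideal J(f) in C{s,t} is {t^3, s^2 + 3*t^2, s*t}; counting standard monomials gives mu = 4. Corank 2; j^3 = t*(s^2 + t^2) splits into three distinct lines over C (the quadratic factor has nonzero discriminant), so D_4.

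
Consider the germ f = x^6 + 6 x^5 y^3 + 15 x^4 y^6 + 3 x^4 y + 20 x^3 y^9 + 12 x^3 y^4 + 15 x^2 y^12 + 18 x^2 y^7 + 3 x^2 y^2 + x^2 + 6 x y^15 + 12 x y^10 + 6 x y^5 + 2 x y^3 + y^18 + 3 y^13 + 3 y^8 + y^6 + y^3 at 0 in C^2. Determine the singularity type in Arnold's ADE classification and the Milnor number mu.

Type A2, Milnor number mu = 2.

The Hessian of f at 0 is [[2, 0], [0, 0]] with rank 1, so corank 1. A Groebner basis of the Jacobian ideal J(f) in C{x,y} is {y^2, x}; counting standard monomials gives mu = 2. Corank 1: A-series; mu = 2 gives A_2.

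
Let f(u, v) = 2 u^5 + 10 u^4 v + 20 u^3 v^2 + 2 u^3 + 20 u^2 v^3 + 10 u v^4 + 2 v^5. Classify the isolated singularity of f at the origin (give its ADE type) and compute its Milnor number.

Type E8, Milnor number mu = 8.

The Hessian of f at 0 has rank 0. Corank 2; j^3 = 2*u^3 is a perfect cube, so E-series; the 5-jet and mu = 8 give E_8.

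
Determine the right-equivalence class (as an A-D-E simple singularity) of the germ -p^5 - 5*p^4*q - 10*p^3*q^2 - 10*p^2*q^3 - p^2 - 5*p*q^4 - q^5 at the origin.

A4

The Hessian of f at 0 is [[-2, 0], [0, 0]] with rank 1, so corank 1. A Groebner basis of the Jacobian ideal J(f) in C{p,q} is {q^4, p}; counting standard monomials gives mu = 4. Corank 1: A-series; mu = 4 gives A_4.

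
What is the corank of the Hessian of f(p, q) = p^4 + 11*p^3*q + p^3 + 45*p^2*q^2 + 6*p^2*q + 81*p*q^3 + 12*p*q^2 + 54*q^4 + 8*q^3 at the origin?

2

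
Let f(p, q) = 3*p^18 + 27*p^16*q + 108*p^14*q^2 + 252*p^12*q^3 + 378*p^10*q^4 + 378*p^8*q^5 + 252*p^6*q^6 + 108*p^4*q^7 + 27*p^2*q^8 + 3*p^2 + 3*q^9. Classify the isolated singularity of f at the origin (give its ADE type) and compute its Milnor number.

Type A8, Milnor number mu = 8.

The Hessian of f at 0 has rank 1. Corank 1: A-series; mu = 8 gives A_8.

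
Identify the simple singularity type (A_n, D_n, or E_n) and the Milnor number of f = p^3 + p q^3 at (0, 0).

The Hessian of f at 0 has rank 0. Corank 2; j^3 = p^3 is a perfect cube, so E-series; the 4-jet and mu = 7 give E_7.

Type E_{7}, Milnor number mu = 7.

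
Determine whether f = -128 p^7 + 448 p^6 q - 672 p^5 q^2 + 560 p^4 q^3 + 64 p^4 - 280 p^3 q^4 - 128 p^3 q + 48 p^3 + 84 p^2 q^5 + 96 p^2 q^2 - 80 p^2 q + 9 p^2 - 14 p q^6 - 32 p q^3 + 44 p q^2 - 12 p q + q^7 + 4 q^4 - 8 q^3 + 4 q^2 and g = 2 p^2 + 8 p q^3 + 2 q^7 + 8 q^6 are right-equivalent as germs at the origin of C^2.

Yes.

The Hessian of f at 0 has rank 1. Corank 1: A-series; mu = 6 gives A_6. The Hessian of g at 0 has rank 1. Corank 1: A-series; mu = 6 gives A_6. Both have type A_6, hence right-equivalent.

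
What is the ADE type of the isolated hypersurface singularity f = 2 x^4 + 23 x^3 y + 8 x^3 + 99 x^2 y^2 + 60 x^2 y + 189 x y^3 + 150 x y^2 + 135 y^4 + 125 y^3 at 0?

The Hessian of f at 0 has rank 0. Corank 2; j^3 = (2*x + 5*y)^3 is a perfect cube, so E-series; the 4-jet and mu = 7 give E_7.

E_7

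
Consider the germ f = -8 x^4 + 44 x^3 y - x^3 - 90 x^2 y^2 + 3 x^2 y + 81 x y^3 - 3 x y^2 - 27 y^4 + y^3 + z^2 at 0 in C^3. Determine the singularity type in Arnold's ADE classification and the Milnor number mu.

The Hessian of f at 0 has rank 1. Corank 2; j^3 = -(x - y)^3 is a perfect cube, so E-series; the 4-jet and mu = 7 give E_7.

Type E_{7}, Milnor number mu = 7.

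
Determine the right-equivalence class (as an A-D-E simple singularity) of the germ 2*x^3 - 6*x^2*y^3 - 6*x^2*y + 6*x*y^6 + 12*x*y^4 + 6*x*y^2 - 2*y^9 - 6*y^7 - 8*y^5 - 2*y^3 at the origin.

E_{8}

The Hessian of f at 0 has rank 0. Corank 2; j^3 = 2*(x - y)^3 is a perfect cube, so E-series; the 5-jet and mu = 8 give E_8.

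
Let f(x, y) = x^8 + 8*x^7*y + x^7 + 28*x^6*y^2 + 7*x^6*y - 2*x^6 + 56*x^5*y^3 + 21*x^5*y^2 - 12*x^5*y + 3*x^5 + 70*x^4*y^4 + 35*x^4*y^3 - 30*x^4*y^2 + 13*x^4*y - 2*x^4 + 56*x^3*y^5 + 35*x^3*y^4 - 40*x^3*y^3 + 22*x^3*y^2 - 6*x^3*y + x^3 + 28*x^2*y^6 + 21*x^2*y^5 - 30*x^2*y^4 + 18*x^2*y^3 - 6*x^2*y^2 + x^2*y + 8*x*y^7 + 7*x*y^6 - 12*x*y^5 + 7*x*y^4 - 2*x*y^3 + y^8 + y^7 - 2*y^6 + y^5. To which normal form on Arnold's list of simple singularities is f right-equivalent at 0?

D_9

The Hessian of f at 0 has rank 0. Corank 2; j^3 = x^2*(x + y) has shape L^2 M (L != M), so D-series; mu = 9 gives D_9.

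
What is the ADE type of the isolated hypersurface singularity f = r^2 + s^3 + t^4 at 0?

The Hessian of f at 0 is [[0, 0, 0], [0, 0, 0], [0, 0, 2]] with rank 1, so corank 2. A Groebner basis of the Jacobian ideal J(f) in C{s,t,r} is {t^3, s^2, r}; counting standard monomials gives mu = 6. Corank 2; j^3 = s^3 is a perfect cube, so E-series; the 4-jet and mu = 6 give E_6.

E6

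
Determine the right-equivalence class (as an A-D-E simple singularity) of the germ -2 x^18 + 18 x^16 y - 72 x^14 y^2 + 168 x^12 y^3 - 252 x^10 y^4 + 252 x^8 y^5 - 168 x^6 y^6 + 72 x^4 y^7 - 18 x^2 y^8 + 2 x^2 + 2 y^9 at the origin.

The Hessian of f at 0 has rank 1. Corank 1: A-series; mu = 8 gives A_8.

A8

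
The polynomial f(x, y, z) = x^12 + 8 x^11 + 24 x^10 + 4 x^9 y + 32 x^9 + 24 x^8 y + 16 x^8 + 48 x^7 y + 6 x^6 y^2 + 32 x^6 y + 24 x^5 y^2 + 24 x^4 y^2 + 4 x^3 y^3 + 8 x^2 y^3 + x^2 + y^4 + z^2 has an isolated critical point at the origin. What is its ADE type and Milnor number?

Type A_{3}, Milnor number mu = 3.

The Hessian of f at 0 is [[2, 0, 0], [0, 0, 0], [0, 0, 2]] with rank 2, so corank 1. A Groebner basis of the Jacobian ideal J(f) in C{x,y,z} is {y^3, x, z}; counting standard monomials gives mu = 3. Corank 1: A-series; mu = 3 gives A_3.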